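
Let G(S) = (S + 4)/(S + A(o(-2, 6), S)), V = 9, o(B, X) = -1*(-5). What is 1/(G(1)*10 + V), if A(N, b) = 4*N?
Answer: 21/239 ≈ 0.087866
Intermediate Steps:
o(B, X) = 5
G(S) = (4 + S)/(20 + S) (G(S) = (S + 4)/(S + 4*5) = (4 + S)/(S + 20) = (4 + S)/(20 + S))
1/(G(1)*10 + V) = 1/(((4 + 1)/(20 + 1))*10 + 9) = 1/((5/21)*10 + 9) = 1/(50/21 + 9) = 1/(239/21) = 21/239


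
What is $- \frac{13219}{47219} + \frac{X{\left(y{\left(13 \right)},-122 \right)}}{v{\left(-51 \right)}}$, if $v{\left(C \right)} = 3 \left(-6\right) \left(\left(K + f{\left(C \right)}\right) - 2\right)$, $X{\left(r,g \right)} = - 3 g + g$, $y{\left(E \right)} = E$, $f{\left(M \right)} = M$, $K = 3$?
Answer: $- \frac{93916}{10624275} \approx -0.0088398$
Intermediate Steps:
$X{\left(r,g \right)} = - 2 g$
$v{\left(C \right)} = -18 - 18 C$ ($v{\left(C \right)} = 3 \left(-6\right) \left(\left(3 + C\right) - 2\right) = - 18 \left(1 + C\right) = -18 - 18 C$)
$- \frac{13219}{47219} + \frac{X{\left(y{\left(13 \right)},-122 \right)}}{v{\left(-51 \right)}} = - \frac{13219}{47219} + \frac{\left(-2\right) \left(-122\right)}{-18 - -918} = \left(-13219\right) \frac{1}{47219} + \frac{244}{-18 + 918} = - \frac{13219}{47219} + \frac{244}{900} = - \frac{13219}{47219} + 244 \cdot \frac{1}{900} = - \frac{13219}{47219} + \frac{61}{225} = - \frac{93916}{10624275}$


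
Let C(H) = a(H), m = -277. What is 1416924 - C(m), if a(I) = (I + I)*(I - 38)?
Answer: 1242414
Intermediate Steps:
a(I) = 2*I*(-38 + I) (a(I) = (2*I)*(-38 + I) = 2*I*(-38 + I))
C(H) = 2*H*(-38 + H)
1416924 - C(m) = 1416924 - 2*(-277)*(-38 - 277) = 1416924 - 2*(-277)*(-315) = 1416924 - 1*174510 = 1416924 - 174510 = 1242414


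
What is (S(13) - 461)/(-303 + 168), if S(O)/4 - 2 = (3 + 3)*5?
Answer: 37/15 ≈ 2.4667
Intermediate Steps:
S(O) = 128 (S(O) = 8 + 4*((3 + 3)*5) = 8 + 4*(6*5) = 8 + 4*30 = 8 + 120 = 128)
(S(13) - 461)/(-303 + 168) = (128 - 461)/(-303 + 168) = -333/(-135) = -333*(-1/135) = 37/15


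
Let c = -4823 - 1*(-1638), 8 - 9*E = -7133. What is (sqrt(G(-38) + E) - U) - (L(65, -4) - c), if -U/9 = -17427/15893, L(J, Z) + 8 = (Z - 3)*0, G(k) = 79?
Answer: -50648904/15893 + 2*sqrt(1963)/3 ≈ -3157.3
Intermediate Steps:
E = 7141/9 (E = 8/9 - 1/9*(-7133) = 8/9 + 7133/9 = 7141/9 ≈ 793.44)
L(J, Z) = -8 (L(J, Z) = -8 + (Z - 3)*0 = -8 + (-3 + Z)*0 = -8 + 0 = -8)
c = -3185 (c = -4823 + 1638 = -3185)
U = 156843/15893 (U = -(-156843)/15893 = -9*(-17427/15893) = 156843/15893 ≈ 9.8687)
(sqrt(G(-38) + E) - U) - (L(65, -4) - c) = (sqrt(79 + 7141/9) - 1*156843/15893) - (-8 - 1*(-3185)) = (sqrt(7852/9) - 156843/15893) - (-8 + 3185) = (2*sqrt(1963)/3 - 156843/15893) - 1*3177 = (-156843/15893 + 2*sqrt(1963)/3) - 3177 = -50648904/15893 + 2*sqrt(1963)/3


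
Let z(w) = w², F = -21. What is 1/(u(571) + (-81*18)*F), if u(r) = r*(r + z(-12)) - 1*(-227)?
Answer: 1/439110 ≈ 2.2773e-6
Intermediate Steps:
u(r) = 227 + r*(144 + r) (u(r) = r*(r + (-12)²) - 1*(-227) = r*(r + 144) + 227 = r*(144 + r) + 227 = 227 + r*(144 + r))
1/(u(571) + (-81*18)*F) = 1/((227 + 571² + 144*571) - 81*18*(-21)) = 1/((227 + 326041 + 82224) - 1458*(-21)) = 1/(408492 + 30618) = 1/439110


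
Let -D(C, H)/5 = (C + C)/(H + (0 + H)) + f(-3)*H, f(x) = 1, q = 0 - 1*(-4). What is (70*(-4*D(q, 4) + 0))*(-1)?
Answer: -7000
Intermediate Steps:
q = 4 (q = 0 + 4 = 4)
D(C, H) = -5*H - 5*C/H (D(C, H) = -5*((C + C)/(H + (0 + H)) + 1*H) = -5*((2*C)/(H + H) + H) = -5*((2*C)/((2*H)) + H) = -5*((2*C)*(1/(2*H)) + H) = -5*(C/H + H) = -5*(H + C/H) = -5*H - 5*C/H)
(70*(-4*D(q, 4) + 0))*(-1) = (70*(-4*(-5*4 - 5*4/4) + 0))*(-1) = (70*(-4*(-20 - 5*4*¼) + 0))*(-1) = (70*(-4*(-20 - 5) + 0))*(-1) = (70*(-4*(-25) + 0))*(-1) = (70*(100 + 0))*(-1) = (70*100)*(-1) = 7000*(-1) = -7000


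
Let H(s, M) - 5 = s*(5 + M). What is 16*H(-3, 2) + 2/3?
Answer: -766/3 ≈ -255.33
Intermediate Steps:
H(s, M) = 5 + s*(5 + M)
16*H(-3, 2) + 2/3 = 16*(5 + 5*(-3) + 2*(-3)) + 2/3 = 16*(5 - 15 - 6) + 2*(1/3) = 16*(-16) + 2/3 = -256 + 2/3 = -766/3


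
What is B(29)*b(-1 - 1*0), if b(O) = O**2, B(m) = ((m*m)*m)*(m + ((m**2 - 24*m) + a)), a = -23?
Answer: 3682739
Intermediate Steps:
B(m) = m**3*(-23 + m**2 - 23*m) (B(m) = ((m*m)*m)*(m + ((m**2 - 24*m) - 23)) = (m**2*m)*(m + (-23 + m**2 - 24*m)) = m**3*(-23 + m**2 - 23*m))
B(29)*b(-1 - 1*0) = (29**3*(-23 + 29**2 - 23*29))*(-1 - 1*0)**2 = (24389*(-23 + 841 - 667))*(-1 + 0)**2 = (24389*151)*(-1)**2 = 3682739*1 = 3682739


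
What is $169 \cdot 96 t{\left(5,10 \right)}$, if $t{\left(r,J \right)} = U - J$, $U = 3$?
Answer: $-113568$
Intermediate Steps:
$t{\left(r,J \right)} = 3 - J$
$169 \cdot 96 t{\left(5,10 \right)} = 169 \cdot 96 \left(3 - 10\right) = 16224 \left(3 - 10\right) = 16224 \left(-7\right) = -113568$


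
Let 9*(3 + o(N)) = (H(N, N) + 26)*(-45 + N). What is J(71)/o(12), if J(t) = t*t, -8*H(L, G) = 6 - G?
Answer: -60492/1213 ≈ -49.870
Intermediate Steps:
H(L, G) = -¾ + G/8 (H(L, G) = -(6 - G)/8 = -¾ + G/8)
o(N) = -3 + (-45 + N)*(101/4 + N/8)/9 (o(N) = -3 + (((-¾ + N/8) + 26)*(-45 + N))/9 = -3 + ((101/4 + N/8)*(-45 + N))/9 = -3 + ((-45 + N)*(101/4 + N/8))/9 = -3 + (-45 + N)*(101/4 + N/8)/9)
J(t) = t²
J(71)/o(12) = 71²/(-517/4 + (1/72)*12² + (157/72)*12) = 5041/(-517/4 + (1/72)*144 + 157/6) = 5041/(-517/4 + 2 + 157/6) = 5041/(-1213/12) = 5041*(-12/1213) = -60492/1213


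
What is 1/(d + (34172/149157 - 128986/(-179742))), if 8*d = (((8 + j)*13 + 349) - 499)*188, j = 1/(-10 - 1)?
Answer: -98302517478/108902085604295 ≈ -0.00090267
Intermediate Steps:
j = -1/11 (j = 1/(-11) = -1/11 ≈ -0.090909)
d = -24393/22 (d = ((((8 - 1/11)*13 + 349) - 499)*188)/8 = ((((87/11)*13 + 349) - 499)*188)/8 = (((1131/11 + 349) - 499)*188)/8 = ((4970/11 - 499)*188)/8 = (-519/11*188)/8 = (1/8)*(-97572/11) = -24393/22 ≈ -1108.8)
1/(d + (34172/149157 - 128986/(-179742))) = 1/(-24393/22 + (34172/149157 - 128986/(-179742))) = 1/(-24393/22 + (34172*(1/149157) - 128986*(-1/179742))) = 1/(-24393/22 + (34172/149157 + 64493/89871)) = 1/(-24393/22 + 4230218071/4468296249) = 1/(-108902085604295/98302517478) = -98302517478/108902085604295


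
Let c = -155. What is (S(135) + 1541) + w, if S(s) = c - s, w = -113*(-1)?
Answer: 1364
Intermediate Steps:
w = 113
S(s) = -155 - s
(S(135) + 1541) + w = ((-155 - 1*135) + 1541) + 113 = ((-155 - 135) + 1541) + 113 = (-290 + 1541) + 113 = 1251 + 113 = 1364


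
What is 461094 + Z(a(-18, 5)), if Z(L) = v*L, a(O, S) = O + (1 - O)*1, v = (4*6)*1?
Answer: 461118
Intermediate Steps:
v = 24 (v = 24*1 = 24)
a(O, S) = 1 (a(O, S) = O + (1 - O) = 1)
Z(L) = 24*L
461094 + Z(a(-18, 5)) = 461094 + 24*1 = 461094 + 24 = 461118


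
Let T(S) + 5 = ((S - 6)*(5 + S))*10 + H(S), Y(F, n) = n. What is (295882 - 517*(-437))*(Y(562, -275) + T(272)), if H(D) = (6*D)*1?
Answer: 385186269492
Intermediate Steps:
H(D) = 6*D
T(S) = -5 + 6*S + 10*(-6 + S)*(5 + S) (T(S) = -5 + (((S - 6)*(5 + S))*10 + 6*S) = -5 + (((-6 + S)*(5 + S))*10 + 6*S) = -5 + (10*(-6 + S)*(5 + S) + 6*S) = -5 + (6*S + 10*(-6 + S)*(5 + S)) = -5 + 6*S + 10*(-6 + S)*(5 + S))
(295882 - 517*(-437))*(Y(562, -275) + T(272)) = (295882 - 517*(-437))*(-275 + (-305 - 4*272 + 10*272²)) = (295882 + 225929)*(-275 + (-305 - 1088 + 10*73984)) = 521811*(-275 + (-305 - 1088 + 739840)) = 521811*(-275 + 738447) = 521811*738172 = 385186269492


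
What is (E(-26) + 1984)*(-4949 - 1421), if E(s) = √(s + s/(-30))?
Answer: -12638080 - 1274*I*√5655/3 ≈ -1.2638e+7 - 31935.0*I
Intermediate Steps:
E(s) = √870*√s/30 (E(s) = √(s + s*(-1/30)) = √(s - s/30) = √(29*s/30) = √870*√s/30)
(E(-26) + 1984)*(-4949 - 1421) = (√870*√(-26)/30 + 1984)*(-4949 - 1421) = (√870*(I*√26)/30 + 1984)*(-6370) = (I*√5655/15 + 1984)*(-6370) = (1984 + I*√5655/15)*(-6370) = -12638080 - 1274*I*√5655/3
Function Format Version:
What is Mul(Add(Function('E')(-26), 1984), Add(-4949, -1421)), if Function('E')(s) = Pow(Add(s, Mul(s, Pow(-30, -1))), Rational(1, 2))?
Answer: Add(-12638080, Mul(Rational(-1274, 3), I, Pow(5655, Rational(1, 2)))) ≈ Add(-1.2638e+7, Mul(-31935., I))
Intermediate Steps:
Function('E')(s) = Mul(Rational(1, 30), Pow(870, Rational(1, 2)), Pow(s, Rational(1, 2))) (Function('E')(s) = Pow(Add(s, Mul(s, Rational(-1, 30))), Rational(1, 2)) = Pow(Add(s, Mul(Rational(-1, 30), s)), Rational(1, 2)) = Pow(Mul(Rational(29, 30), s), Rational(1, 2)) = Mul(Rational(1, 30), Pow(870, Rational(1, 2)), Pow(s, Rational(1, 2))))
Mul(Add(Function('E')(-26), 1984), Add(-4949, -1421)) = Mul(Add(Mul(Rational(1, 30), Pow(870, Rational(1, 2)), Pow(-26, Rational(1, 2))), 1984), Add(-4949, -1421)) = Mul(Add(Mul(Rational(1, 30), Pow(870, Rational(1, 2)), Mul(I, Pow(26, Rational(1, 2)))), 1984), -6370) = Mul(Add(Mul(Rational(1, 15), I, Pow(5655, Rational(1, 2))), 1984), -6370) = Mul(Add(1984, Mul(Rational(1, 15), I, Pow(5655, Rational(1, 2)))), -6370) = Add(-12638080, Mul(Rational(-1274, 3), I, Pow(5655, Rational(1, 2))))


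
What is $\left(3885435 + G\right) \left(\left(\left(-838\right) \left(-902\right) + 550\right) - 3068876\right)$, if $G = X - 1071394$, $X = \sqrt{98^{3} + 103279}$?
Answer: $-6507329110450 - 2312450 \sqrt{1044471} \approx -6.5097 \cdot 10^{12}$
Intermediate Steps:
$X = \sqrt{1044471}$ ($X = \sqrt{941192 + 103279} = \sqrt{1044471} \approx 1022.0$)
$G = -1071394 + \sqrt{1044471}$ ($G = \sqrt{1044471} - 1071394 = -1071394 + \sqrt{1044471} \approx -1.0704 \cdot 10^{6}$)
$\left(3885435 + G\right) \left(\left(\left(-838\right) \left(-902\right) + 550\right) - 3068876\right) = \left(3885435 - \left(1071394 - \sqrt{1044471}\right)\right) \left(\left(\left(-838\right) \left(-902\right) + 550\right) - 3068876\right) = \left(2814041 + \sqrt{1044471}\right) \left(\left(755876 + 550\right) - 3068876\right) = \left(2814041 + \sqrt{1044471}\right) \left(756426 - 3068876\right) = \left(2814041 + \sqrt{1044471}\right) \left(-2312450\right) = -6507329110450 - 2312450 \sqrt{1044471}$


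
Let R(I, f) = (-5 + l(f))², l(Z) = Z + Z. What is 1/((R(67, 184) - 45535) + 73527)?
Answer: 1/159761 ≈ 6.2593e-6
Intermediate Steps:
l(Z) = 2*Z
R(I, f) = (-5 + 2*f)²
1/((R(67, 184) - 45535) + 73527) = 1/(((-5 + 2*184)² - 45535) + 73527) = 1/(((-5 + 368)² - 45535) + 73527) = 1/((363² - 45535) + 73527) = 1/((131769 - 45535) + 73527) = 1/(86234 + 73527) = 1/159761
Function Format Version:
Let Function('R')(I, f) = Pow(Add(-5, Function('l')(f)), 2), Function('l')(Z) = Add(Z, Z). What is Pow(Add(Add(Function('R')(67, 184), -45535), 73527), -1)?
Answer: Rational(1, 159761) ≈ 6.2593e-6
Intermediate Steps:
Function('l')(Z) = Mul(2, Z)
Function('R')(I, f) = Pow(Add(-5, Mul(2, f)), 2)
Pow(Add(Add(Function('R')(67, 184), -45535), 73527), -1) = Pow(Add(Add(Pow(Add(-5, Mul(2, 184)), 2), -45535), 73527), -1) = Pow(Add(Add(Pow(Add(-5, 368), 2), -45535), 73527), -1) = Pow(Add(Add(Pow(363, 2), -45535), 73527), -1) = Pow(Add(Add(131769, -45535), 73527), -1) = Pow(Add(86234, 73527), -1) = Pow(159761, -1) = Rational(1, 159761)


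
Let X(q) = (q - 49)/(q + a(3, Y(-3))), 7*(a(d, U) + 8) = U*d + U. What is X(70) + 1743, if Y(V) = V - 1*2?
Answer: 240583/138 ≈ 1743.4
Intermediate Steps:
Y(V) = -2 + V (Y(V) = V - 2 = -2 + V)
a(d, U) = -8 + U/7 + U*d/7 (a(d, U) = -8 + (U*d + U)/7 = -8 + (U + U*d)/7 = -8 + (U/7 + U*d/7) = -8 + U/7 + U*d/7)
X(q) = (-49 + q)/(-76/7 + q) (X(q) = (q - 49)/(q + (-8 + (-2 - 3)/7 + (⅐)*(-2 - 3)*3)) = (-49 + q)/(q + (-8 + (⅐)*(-5) + (⅐)*(-5)*3)) = (-49 + q)/(q + (-8 - 5/7 - 15/7)) = (-49 + q)/(q - 76/7) = (-49 + q)/(-76/7 + q))
X(70) + 1743 = 7*(-49 + 70)/(-76 + 7*70) + 1743 = 7*21/(-76 + 490) + 1743 = 7*21/414 + 1743 = 7*(1/414)*21 + 1743 = 49/138 + 1743 = 240583/138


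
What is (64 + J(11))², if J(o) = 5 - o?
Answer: 3364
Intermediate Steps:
(64 + J(11))² = (64 + (5 - 1*11))² = (64 + (5 - 11))² = (64 - 6)² = 58² = 3364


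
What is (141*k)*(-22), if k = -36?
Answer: 111672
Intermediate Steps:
(141*k)*(-22) = (141*(-36))*(-22) = -5076*(-22) = 111672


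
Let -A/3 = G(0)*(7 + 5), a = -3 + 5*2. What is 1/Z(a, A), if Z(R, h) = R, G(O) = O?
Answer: ⅐ ≈ 0.14286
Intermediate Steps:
a = 7 (a = -3 + 10 = 7)
A = 0 (A = -0*(7 + 5) = -0*12 = -3*0 = 0)
1/Z(a, A) = 1/7 = ⅐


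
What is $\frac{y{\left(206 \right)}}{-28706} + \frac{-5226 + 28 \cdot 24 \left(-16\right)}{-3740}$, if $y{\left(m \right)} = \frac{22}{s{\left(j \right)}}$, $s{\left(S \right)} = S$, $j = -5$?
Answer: $\frac{114670231}{26840110} \approx 4.2723$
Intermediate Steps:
$y{\left(m \right)} = - \frac{22}{5}$ ($y{\left(m \right)} = \frac{22}{-5} = 22 \left(- \frac{1}{5}\right) = - \frac{22}{5}$)
$\frac{y{\left(206 \right)}}{-28706} + \frac{-5226 + 28 \cdot 24 \left(-16\right)}{-3740} = - \frac{22}{5 \left(-28706\right)} + \frac{-5226 + 28 \cdot 24 \left(-16\right)}{-3740} = \left(- \frac{22}{5}\right) \left(- \frac{1}{28706}\right) + \left(-5226 + 672 \left(-16\right)\right) \left(- \frac{1}{3740}\right) = \frac{11}{71765} + \left(-5226 - 10752\right) \left(- \frac{1}{3740}\right) = \frac{11}{71765} - - \frac{7989}{1870} = \frac{11}{71765} + \frac{7989}{1870} = \frac{114670231}{26840110}$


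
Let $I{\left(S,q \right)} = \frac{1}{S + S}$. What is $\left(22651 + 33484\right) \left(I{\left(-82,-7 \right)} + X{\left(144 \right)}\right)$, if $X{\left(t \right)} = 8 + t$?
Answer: $\frac{1399277145}{164} \approx 8.5322 \cdot 10^{6}$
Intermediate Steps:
$I{\left(S,q \right)} = \frac{1}{2 S}$
$\left(22651 + 33484\right) \left(I{\left(-82,-7 \right)} + X{\left(144 \right)}\right) = \left(22651 + 33484\right) \left(\frac{1}{2 \left(-82\right)} + \left(8 + 144\right)\right) = 56135 \left(\frac{1}{2} \left(- \frac{1}{82}\right) + 152\right) = 56135 \left(- \frac{1}{164} + 152\right) = 56135 \cdot \frac{24927}{164} = \frac{1399277145}{164}$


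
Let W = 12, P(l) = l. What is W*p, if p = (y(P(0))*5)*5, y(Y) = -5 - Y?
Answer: -1500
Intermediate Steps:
p = -125 (p = ((-5 - 1*0)*5)*5 = ((-5 + 0)*5)*5 = -5*5*5 = -25*5 = -125)
W*p = 12*(-125) = -1500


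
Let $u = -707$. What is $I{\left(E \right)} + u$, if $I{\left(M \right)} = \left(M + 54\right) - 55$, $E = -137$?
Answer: $-845$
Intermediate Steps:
$I{\left(M \right)} = -1 + M$ ($I{\left(M \right)} = \left(54 + M\right) - 55 = -1 + M$)
$I{\left(E \right)} + u = \left(-1 - 137\right) - 707 = -138 - 707 = -845$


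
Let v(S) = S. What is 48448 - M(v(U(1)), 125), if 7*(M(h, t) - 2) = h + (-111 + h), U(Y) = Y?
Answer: 339231/7 ≈ 48462.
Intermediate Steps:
M(h, t) = -97/7 + 2*h/7 (M(h, t) = 2 + (h + (-111 + h))/7 = 2 + (-111 + 2*h)/7 = 2 + (-111/7 + 2*h/7) = -97/7 + 2*h/7)
48448 - M(v(U(1)), 125) = 48448 - (-97/7 + (2/7)*1) = 48448 - (-97/7 + 2/7) = 48448 - 1*(-95/7) = 48448 + 95/7 = 339231/7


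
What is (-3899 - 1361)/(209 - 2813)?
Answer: 1315/651 ≈ 2.0200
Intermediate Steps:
(-3899 - 1361)/(209 - 2813) = -5260/(-2604) = -5260*(-1/2604) = 1315/651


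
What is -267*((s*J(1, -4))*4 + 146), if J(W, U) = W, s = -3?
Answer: -35778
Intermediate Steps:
-267*((s*J(1, -4))*4 + 146) = -267*(-3*1*4 + 146) = -267*(-3*4 + 146) = -267*(-12 + 146) = -267*134 = -35778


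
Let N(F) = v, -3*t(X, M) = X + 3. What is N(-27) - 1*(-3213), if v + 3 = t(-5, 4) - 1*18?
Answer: 9578/3 ≈ 3192.7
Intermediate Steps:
t(X, M) = -1 - X/3 (t(X, M) = -(X + 3)/3 = -(3 + X)/3 = -1 - X/3)
v = -61/3 (v = -3 + ((-1 - ⅓*(-5)) - 1*18) = -3 + ((-1 + 5/3) - 18) = -3 + (⅔ - 18) = -3 - 52/3 = -61/3 ≈ -20.333)
N(F) = -61/3
N(-27) - 1*(-3213) = -61/3 - 1*(-3213) = -61/3 + 3213 = 9578/3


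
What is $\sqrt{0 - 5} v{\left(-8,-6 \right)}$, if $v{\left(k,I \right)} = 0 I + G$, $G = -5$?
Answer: $- 5 i \sqrt{5} \approx - 11.18 i$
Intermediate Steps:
$v{\left(k,I \right)} = -5$ ($v{\left(k,I \right)} = 0 I - 5 = 0 - 5 = -5$)
$\sqrt{0 - 5} v{\left(-8,-6 \right)} = \sqrt{0 - 5} \left(-5\right) = \sqrt{-5} \left(-5\right) = i \sqrt{5} \left(-5\right) = - 5 i \sqrt{5}$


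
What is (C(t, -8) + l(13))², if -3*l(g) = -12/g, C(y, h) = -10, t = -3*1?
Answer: 15876/169 ≈ 93.941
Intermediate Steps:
t = -3
l(g) = 4/g (l(g) = -(-4)/g = 4/g)
(C(t, -8) + l(13))² = (-10 + 4/13)² = (-126/13)² = 15876/169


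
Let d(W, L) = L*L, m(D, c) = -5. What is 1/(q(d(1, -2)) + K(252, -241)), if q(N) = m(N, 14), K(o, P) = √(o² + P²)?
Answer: 1/24312 + √121585/121560 ≈ 0.0029096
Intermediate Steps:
d(W, L) = L²
K(o, P) = √(P² + o²)
q(N) = -5
1/(q(d(1, -2)) + K(252, -241)) = 1/(-5 + √((-241)² + 252²)) = 1/(-5 + √(58081 + 63504)) = 1/(-5 + √121585)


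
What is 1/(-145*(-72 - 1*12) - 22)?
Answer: 1/12158 ≈ 8.2250e-5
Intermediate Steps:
1/(-145*(-72 - 1*12) - 22) = 1/(-145*(-72 - 12) - 22) = 1/(-145*(-84) - 22) = 1/(12180 - 22) = 1/12158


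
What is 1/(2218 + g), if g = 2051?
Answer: 1/4269 ≈ 0.00023425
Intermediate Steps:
1/(2218 + g) = 1/(2218 + 2051) = 1/4269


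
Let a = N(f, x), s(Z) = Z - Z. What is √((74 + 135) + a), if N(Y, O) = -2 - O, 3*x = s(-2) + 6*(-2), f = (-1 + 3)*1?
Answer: √211 ≈ 14.526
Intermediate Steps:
s(Z) = 0
f = 2 (f = 2*1 = 2)
x = -4 (x = (0 + 6*(-2))/3 = (0 - 12)/3 = (⅓)*(-12) = -4)
a = 2 (a = -2 - 1*(-4) = -2 + 4 = 2)
√((74 + 135) + a) = √((74 + 135) + 2) = √(209 + 2) = √211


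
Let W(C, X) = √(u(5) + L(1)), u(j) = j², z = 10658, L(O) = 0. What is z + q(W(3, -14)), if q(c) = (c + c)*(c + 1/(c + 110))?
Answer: 246286/23 ≈ 10708.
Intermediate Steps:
W(C, X) = 5 (W(C, X) = √(5² + 0) = √(25 + 0) = √25 = 5)
q(c) = 2*c*(c + 1/(110 + c)) (q(c) = (2*c)*(c + 1/(110 + c)) = 2*c*(c + 1/(110 + c)))
z + q(W(3, -14)) = 10658 + 2*5*(1 + 5² + 110*5)/(110 + 5) = 10658 + 2*5*(1 + 25 + 550)/115 = 10658 + 2*5*(1/115)*576 = 10658 + 1152/23 = 246286/23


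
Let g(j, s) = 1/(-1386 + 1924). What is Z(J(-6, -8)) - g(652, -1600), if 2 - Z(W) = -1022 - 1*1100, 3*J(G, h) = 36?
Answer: 1142711/538 ≈ 2124.0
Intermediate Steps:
J(G, h) = 12 (J(G, h) = (1/3)*36 = 12)
g(j, s) = 1/538
Z(W) = 2124 (Z(W) = 2 - (-1022 - 1*1100) = 2 - (-1022 - 1100) = 2 - 1*(-2122) = 2 + 2122 = 2124)
Z(J(-6, -8)) - g(652, -1600) = 2124 - 1*1/538 = 2124 - 1/538 = 1142711/538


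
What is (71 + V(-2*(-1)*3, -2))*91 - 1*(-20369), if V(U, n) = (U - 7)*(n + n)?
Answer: 27194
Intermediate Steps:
V(U, n) = 2*n*(-7 + U) (V(U, n) = (-7 + U)*(2*n) = 2*n*(-7 + U))
(71 + V(-2*(-1)*3, -2))*91 - 1*(-20369) = (71 + 2*(-2)*(-7 - 2*(-1)*3))*91 - 1*(-20369) = (71 + 2*(-2)*(-7 + 2*3))*91 + 20369 = (71 + 2*(-2)*(-7 + 6))*91 + 20369 = (71 + 2*(-2)*(-1))*91 + 20369 = (71 + 4)*91 + 20369 = 75*91 + 20369 = 6825 + 20369 = 27194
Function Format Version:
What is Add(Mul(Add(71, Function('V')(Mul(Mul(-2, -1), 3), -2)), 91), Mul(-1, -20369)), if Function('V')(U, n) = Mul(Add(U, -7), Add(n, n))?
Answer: 27194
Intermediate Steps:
Function('V')(U, n) = Mul(2, n, Add(-7, U)) (Function('V')(U, n) = Mul(Add(-7, U), Mul(2, n)) = Mul(2, n, Add(-7, U)))
Add(Mul(Add(71, Function('V')(Mul(Mul(-2, -1), 3), -2)), 91), Mul(-1, -20369)) = Add(Mul(Add(71, Mul(2, -2, Add(-7, Mul(Mul(-2, -1), 3)))), 91), Mul(-1, -20369)) = Add(Mul(Add(71, Mul(2, -2, Add(-7, Mul(2, 3)))), 91), 20369) = Add(Mul(Add(71, Mul(2, -2, Add(-7, 6))), 91), 20369) = Add(Mul(Add(71, Mul(2, -2, -1)), 91), 20369) = Add(Mul(Add(71, 4), 91), 20369) = Add(Mul(75, 91), 20369) = Add(6825, 20369) = 27194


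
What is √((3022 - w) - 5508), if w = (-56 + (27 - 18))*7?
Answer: I*√2157 ≈ 46.444*I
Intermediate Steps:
w = -329 (w = (-56 + 9)*7 = -47*7 = -329)
√((3022 - w) - 5508) = √((3022 - 1*(-329)) - 5508) = √((3022 + 329) - 5508) = √(3351 - 5508) = √(-2157) = I*√2157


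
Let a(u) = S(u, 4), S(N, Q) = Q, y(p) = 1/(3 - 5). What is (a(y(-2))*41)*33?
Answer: 5412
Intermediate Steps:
y(p) = -½ (y(p) = 1/(-2) = -½)
a(u) = 4
(a(y(-2))*41)*33 = (4*41)*33 = 164*33 = 5412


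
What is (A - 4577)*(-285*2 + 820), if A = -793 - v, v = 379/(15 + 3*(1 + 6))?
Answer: -24212375/18 ≈ -1.3451e+6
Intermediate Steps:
v = 379/36 (v = 379/(15 + 3*7) = 379/(15 + 21) = 379/36 ≈ 10.528)
A = -28927/36 (A = -793 - 1*379/36 = -793 - 379/36 = -28927/36 ≈ -803.53)
(A - 4577)*(-285*2 + 820) = (-28927/36 - 4577)*(-285*2 + 820) = -193699*(-570 + 820)/36 = -193699/36*250 = -24212375/18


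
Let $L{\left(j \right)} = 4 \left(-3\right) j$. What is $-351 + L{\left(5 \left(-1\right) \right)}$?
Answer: $-291$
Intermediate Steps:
$L{\left(j \right)} = - 12 j$
$-351 + L{\left(5 \left(-1\right) \right)} = -351 - 12 \cdot 5 \left(-1\right) = -351 - -60 = -351 + 60 = -291$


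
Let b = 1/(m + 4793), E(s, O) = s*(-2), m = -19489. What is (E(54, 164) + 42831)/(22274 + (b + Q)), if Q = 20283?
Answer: 209285736/208472557 ≈ 1.0039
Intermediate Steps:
E(s, O) = -2*s
b = -1/14696 (b = 1/(-19489 + 4793) = 1/(-14696) = -1/14696 ≈ -6.8046e-5)
(E(54, 164) + 42831)/(22274 + (b + Q)) = (-2*54 + 42831)/(22274 + (-1/14696 + 20283)) = (-108 + 42831)/(22274 + 298078967/14696) = 42723/(625417671/14696) = 42723*(14696/625417671) = 209285736/208472557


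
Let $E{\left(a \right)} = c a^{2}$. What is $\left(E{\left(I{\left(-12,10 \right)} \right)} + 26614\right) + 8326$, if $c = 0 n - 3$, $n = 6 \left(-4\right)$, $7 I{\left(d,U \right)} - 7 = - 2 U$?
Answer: $\frac{1711553}{49} \approx 34930.0$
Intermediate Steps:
$I{\left(d,U \right)} = 1 - \frac{2 U}{7}$ ($I{\left(d,U \right)} = 1 + \frac{\left(-2\right) U}{7} = 1 - \frac{2 U}{7}$)
$n = -24$
$c = -3$ ($c = 0 \left(-24\right) - 3 = 0 - 3 = -3$)
$E{\left(a \right)} = - 3 a^{2}$
$\left(E{\left(I{\left(-12,10 \right)} \right)} + 26614\right) + 8326 = \left(- 3 \left(1 - \frac{20}{7}\right)^{2} + 26614\right) + 8326 = \left(- 3 \left(- \frac{13}{7}\right)^{2} + 26614\right) + 8326 = \left(\left(-3\right) \frac{169}{49} + 26614\right) + 8326 = \left(- \frac{507}{49} + 26614\right) + 8326 = \frac{1303579}{49} + 8326 = \frac{1711553}{49}$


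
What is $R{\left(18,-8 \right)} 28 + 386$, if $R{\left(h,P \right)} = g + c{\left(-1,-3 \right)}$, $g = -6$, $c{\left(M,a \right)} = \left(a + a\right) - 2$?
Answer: $-6$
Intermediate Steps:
$c{\left(M,a \right)} = -2 + 2 a$ ($c{\left(M,a \right)} = 2 a - 2 = -2 + 2 a$)
$R{\left(h,P \right)} = -14$ ($R{\left(h,P \right)} = -6 + \left(-2 + 2 \left(-3\right)\right) = -6 - 8 = -14$)
$R{\left(18,-8 \right)} 28 + 386 = \left(-14\right) 28 + 386 = -392 + 386 = -6$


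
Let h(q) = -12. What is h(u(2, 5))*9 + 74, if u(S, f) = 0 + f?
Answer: -34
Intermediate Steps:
u(S, f) = f
h(u(2, 5))*9 + 74 = -12*9 + 74 = -108 + 74 = -34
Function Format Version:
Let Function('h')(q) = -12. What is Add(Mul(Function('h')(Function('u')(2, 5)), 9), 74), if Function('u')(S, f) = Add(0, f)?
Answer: -34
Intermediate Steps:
Function('u')(S, f) = f
Add(Mul(Function('h')(Function('u')(2, 5)), 9), 74) = Add(Mul(-12, 9), 74) = Add(-108, 74) = -34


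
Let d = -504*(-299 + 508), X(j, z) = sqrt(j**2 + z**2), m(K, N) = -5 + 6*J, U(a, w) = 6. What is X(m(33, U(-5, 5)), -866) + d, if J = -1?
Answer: -105336 + sqrt(750077) ≈ -1.0447e+5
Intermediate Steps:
m(K, N) = -11 (m(K, N) = -5 + 6*(-1) = -5 - 6 = -11)
d = -105336 (d = -504*209 = -105336)
X(m(33, U(-5, 5)), -866) + d = sqrt((-11)**2 + (-866)**2) - 105336 = sqrt(121 + 749956) - 105336 = sqrt(750077) - 105336 = -105336 + sqrt(750077)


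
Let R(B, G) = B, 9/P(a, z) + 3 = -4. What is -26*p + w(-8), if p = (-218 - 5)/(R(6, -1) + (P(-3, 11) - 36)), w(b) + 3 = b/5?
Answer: -207967/1095 ≈ -189.92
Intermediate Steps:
P(a, z) = -9/7 (P(a, z) = 9/(-3 - 4) = 9/(-7) = 9*(-⅐) = -9/7)
w(b) = -3 + b/5
p = 1561/219 (p = (-218 - 5)/(6 + (-9/7 - 36)) = -223/(6 - 261/7) = -223/(-219/7) = -223*(-7/219) = 1561/219 ≈ 7.1279)
-26*p + w(-8) = -26*1561/219 + (-3 + (⅕)*(-8)) = -40586/219 + (-3 - 8/5) = -40586/219 - 23/5 = -207967/1095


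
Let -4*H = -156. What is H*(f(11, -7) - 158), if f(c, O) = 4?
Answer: -6006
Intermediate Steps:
H = 39 (H = -¼*(-156) = 39)
H*(f(11, -7) - 158) = 39*(4 - 158) = 39*(-154) = -6006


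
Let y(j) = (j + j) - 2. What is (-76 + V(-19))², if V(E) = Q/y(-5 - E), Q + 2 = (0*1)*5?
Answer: 978121/169 ≈ 5787.7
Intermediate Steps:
y(j) = -2 + 2*j (y(j) = 2*j - 2 = -2 + 2*j)
Q = -2 (Q = -2 + (0*1)*5 = -2 + 0*5 = -2 + 0 = -2)
V(E) = -2/(-12 - 2*E) (V(E) = -2/(-2 + 2*(-5 - E)) = -2/(-2 + (-10 - 2*E)) = -2/(-12 - 2*E))
(-76 + V(-19))² = (-76 + 1/(6 - 19))² = (-76 + 1/(-13))² = (-76 - 1/13)² = (-989/13)² = 978121/169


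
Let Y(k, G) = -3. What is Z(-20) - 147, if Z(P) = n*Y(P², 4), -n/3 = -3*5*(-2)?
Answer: 123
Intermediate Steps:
n = -90 (n = -3*(-3*5)*(-2) = -(-45)*(-2) = -3*30 = -90)
Z(P) = 270 (Z(P) = -90*(-3) = 270)
Z(-20) - 147 = 270 - 147 = 123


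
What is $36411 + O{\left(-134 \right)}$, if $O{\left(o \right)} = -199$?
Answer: $36212$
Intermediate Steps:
$36411 + O{\left(-134 \right)} = 36411 - 199 = 36212$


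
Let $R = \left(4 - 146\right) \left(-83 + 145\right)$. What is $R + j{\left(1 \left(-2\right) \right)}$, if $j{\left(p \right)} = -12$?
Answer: $-8816$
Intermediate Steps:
$R = -8804$ ($R = \left(-142\right) 62 = -8804$)
$R + j{\left(1 \left(-2\right) \right)} = -8804 - 12 = -8816$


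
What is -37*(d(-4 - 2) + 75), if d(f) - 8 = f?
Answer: -2849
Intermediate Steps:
d(f) = 8 + f
-37*(d(-4 - 2) + 75) = -37*((8 + (-4 - 2)) + 75) = -37*((8 - 6) + 75) = -37*(2 + 75) = -37*77 = -2849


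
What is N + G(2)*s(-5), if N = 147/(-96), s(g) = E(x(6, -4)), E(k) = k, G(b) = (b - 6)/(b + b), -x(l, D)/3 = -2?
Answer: -241/32 ≈ -7.5313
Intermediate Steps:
x(l, D) = 6 (x(l, D) = -3*(-2) = 6)
G(b) = (-6 + b)/(2*b) (G(b) = (-6 + b)/((2*b)) = (-6 + b)*(1/(2*b)) = (-6 + b)/(2*b))
s(g) = 6
N = -49/32 (N = 147*(-1/96) = -49/32 ≈ -1.5313)
N + G(2)*s(-5) = -49/32 + ((1/2)*(-6 + 2)/2)*6 = -49/32 + ((1/2)*(1/2)*(-4))*6 = -49/32 - 1*6 = -49/32 - 6 = -241/32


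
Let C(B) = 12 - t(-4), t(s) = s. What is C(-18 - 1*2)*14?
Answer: 224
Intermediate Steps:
C(B) = 16 (C(B) = 12 - 1*(-4) = 12 + 4 = 16)
C(-18 - 1*2)*14 = 16*14 = 224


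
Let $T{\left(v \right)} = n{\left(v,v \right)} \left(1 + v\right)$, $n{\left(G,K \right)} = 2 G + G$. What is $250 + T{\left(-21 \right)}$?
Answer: $1510$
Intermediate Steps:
$n{\left(G,K \right)} = 3 G$
$T{\left(v \right)} = 3 v \left(1 + v\right)$
$250 + T{\left(-21 \right)} = 250 + 3 \left(-21\right) \left(1 - 21\right) = 250 + 3 \left(-21\right) \left(-20\right) = 250 + 1260 = 1510$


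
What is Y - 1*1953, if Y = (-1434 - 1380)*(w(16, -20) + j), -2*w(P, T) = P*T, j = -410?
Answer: 701547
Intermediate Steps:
w(P, T) = -P*T/2
Y = 703500 (Y = (-1434 - 1380)*(-½*16*(-20) - 410) = -2814*(160 - 410) = -2814*(-250) = 703500)
Y - 1*1953 = 703500 - 1*1953 = 703500 - 1953 = 701547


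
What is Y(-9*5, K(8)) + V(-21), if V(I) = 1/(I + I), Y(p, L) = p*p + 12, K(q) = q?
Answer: 85553/42 ≈ 2037.0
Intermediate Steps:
Y(p, L) = 12 + p² (Y(p, L) = p² + 12 = 12 + p²)
V(I) = 1/(2*I)
Y(-9*5, K(8)) + V(-21) = (12 + (-9*5)²) + (½)/(-21) = (12 + (-45)²) + (½)*(-1/21) = (12 + 2025) - 1/42 = 2037 - 1/42 = 85553/42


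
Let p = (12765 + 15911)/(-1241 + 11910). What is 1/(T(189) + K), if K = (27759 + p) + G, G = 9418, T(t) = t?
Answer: 10669/398686530 ≈ 2.6760e-5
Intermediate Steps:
p = 28676/10669 ≈ 2.6878
K = 396670089/10669 (K = (27759 + 28676/10669) + 9418 = 296189447/10669 + 9418 = 396670089/10669 ≈ 37180.)
1/(T(189) + K) = 1/(189 + 396670089/10669) = 1/(398686530/10669) = 10669/398686530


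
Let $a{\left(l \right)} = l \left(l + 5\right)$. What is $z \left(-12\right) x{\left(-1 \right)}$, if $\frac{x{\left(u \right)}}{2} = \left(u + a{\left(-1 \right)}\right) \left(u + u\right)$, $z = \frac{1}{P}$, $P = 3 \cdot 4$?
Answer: $-20$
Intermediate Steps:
$P = 12$
$a{\left(l \right)} = l \left(5 + l\right)$
$z = \frac{1}{12} \approx 0.083333$
$x{\left(u \right)} = 4 u \left(-4 + u\right)$ ($x{\left(u \right)} = 2 \left(u - \left(5 - 1\right)\right) \left(u + u\right) = 2 \left(u - 4\right) 2 u = 2 \left(-4 + u\right) 2 u = 2 \cdot 2 u \left(-4 + u\right) = 4 u \left(-4 + u\right)$)
$z \left(-12\right) x{\left(-1 \right)} = \frac{1}{12} \left(-12\right) 4 \left(-1\right) \left(-4 - 1\right) = - 4 \left(-1\right) \left(-5\right) = \left(-1\right) 20 = -20$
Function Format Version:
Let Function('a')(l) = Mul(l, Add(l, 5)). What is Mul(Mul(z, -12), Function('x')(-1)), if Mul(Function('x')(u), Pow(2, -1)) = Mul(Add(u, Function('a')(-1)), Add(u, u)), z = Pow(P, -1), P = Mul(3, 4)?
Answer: -20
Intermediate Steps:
P = 12
Function('a')(l) = Mul(l, Add(5, l))
z = Rational(1, 12) (z = Pow(12, -1) = Rational(1, 12) ≈ 0.083333)
Function('x')(u) = Mul(4, u, Add(-4, u)) (Function('x')(u) = Mul(2, Mul(Add(u, Mul(-1, Add(5, -1))), Add(u, u))) = Mul(2, Mul(Add(u, Mul(-1, 4)), Mul(2, u))) = Mul(2, Mul(Add(u, -4), Mul(2, u))) = Mul(2, Mul(Add(-4, u), Mul(2, u))) = Mul(2, Mul(2, u, Add(-4, u))) = Mul(4, u, Add(-4, u)))
Mul(Mul(z, -12), Function('x')(-1)) = Mul(Mul(Rational(1, 12), -12), Mul(4, -1, Add(-4, -1))) = Mul(-1, Mul(4, -1, -5)) = Mul(-1, 20) = -20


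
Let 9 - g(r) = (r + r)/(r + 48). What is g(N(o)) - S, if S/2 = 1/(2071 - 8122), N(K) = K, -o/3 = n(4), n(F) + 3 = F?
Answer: 92113/10085 ≈ 9.1337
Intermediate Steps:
n(F) = -3 + F
o = -3 (o = -3*(-3 + 4) = -3*1 = -3)
g(r) = 9 - 2*r/(48 + r) (g(r) = 9 - (r + r)/(r + 48) = 9 - 2*r/(48 + r))
S = -2/6051 (S = 2/(2071 - 8122) = 2/(-6051) = 2*(-1/6051) = -2/6051 ≈ -0.00033052)
g(N(o)) - S = (432 + 7*(-3))/(48 - 3) - 1*(-2/6051) = (432 - 21)/45 + 2/6051 = (1/45)*411 + 2/6051 = 137/15 + 2/6051 = 92113/10085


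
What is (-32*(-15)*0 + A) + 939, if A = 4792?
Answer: 5731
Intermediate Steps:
(-32*(-15)*0 + A) + 939 = (-32*(-15)*0 + 4792) + 939 = (480*0 + 4792) + 939 = (0 + 4792) + 939 = 4792 + 939 = 5731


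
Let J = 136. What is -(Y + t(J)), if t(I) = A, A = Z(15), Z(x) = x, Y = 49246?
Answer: -49261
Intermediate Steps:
A = 15
t(I) = 15
-(Y + t(J)) = -(49246 + 15) = -1*49261 = -49261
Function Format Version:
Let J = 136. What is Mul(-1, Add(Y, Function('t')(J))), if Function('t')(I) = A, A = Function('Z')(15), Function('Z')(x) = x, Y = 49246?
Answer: -49261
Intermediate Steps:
A = 15
Function('t')(I) = 15
Mul(-1, Add(Y, Function('t')(J))) = Mul(-1, Add(49246, 15)) = Mul(-1, 49261) = -49261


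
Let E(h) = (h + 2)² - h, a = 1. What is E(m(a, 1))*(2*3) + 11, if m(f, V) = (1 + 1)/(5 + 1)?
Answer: 125/3 ≈ 41.667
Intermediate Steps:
m(f, V) = ⅓ (m(f, V) = 2/6 = 2*(⅙) = ⅓)
E(h) = (2 + h)² - h
E(m(a, 1))*(2*3) + 11 = ((2 + ⅓)² - 1*⅓)*(2*3) + 11 = ((7/3)² - ⅓)*6 + 11 = (49/9 - ⅓)*6 + 11 = (46/9)*6 + 11 = 92/3 + 11 = 125/3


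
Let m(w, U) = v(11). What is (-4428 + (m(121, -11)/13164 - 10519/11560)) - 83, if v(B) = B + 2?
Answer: -171650884019/38043960 ≈ -4511.9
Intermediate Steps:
v(B) = 2 + B
m(w, U) = 13 (m(w, U) = 2 + 11 = 13)
(-4428 + (m(121, -11)/13164 - 10519/11560)) - 83 = (-4428 + (13/13164 - 10519/11560)) - 83 = (-4428 - 34580459/38043960) - 83 = -168493235339/38043960 - 83 = -171650884019/38043960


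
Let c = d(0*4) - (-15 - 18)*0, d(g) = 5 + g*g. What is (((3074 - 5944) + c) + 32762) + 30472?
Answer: 60369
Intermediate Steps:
d(g) = 5 + g**2
c = 5 (c = (5 + (0*4)**2) - (-15 - 18)*0 = (5 + 0**2) - (-33)*0 = (5 + 0) - 1*0 = 5 + 0 = 5)
(((3074 - 5944) + c) + 32762) + 30472 = (((3074 - 5944) + 5) + 32762) + 30472 = ((-2870 + 5) + 32762) + 30472 = (-2865 + 32762) + 30472 = 29897 + 30472 = 60369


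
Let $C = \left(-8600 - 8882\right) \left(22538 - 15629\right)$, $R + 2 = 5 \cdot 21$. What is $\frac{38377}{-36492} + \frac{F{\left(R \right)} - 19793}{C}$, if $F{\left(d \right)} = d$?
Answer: $- \frac{257476442197}{244867681772} \approx -1.0515$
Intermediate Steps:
$R = 103$ ($R = -2 + 5 \cdot 21 = -2 + 105 = 103$)
$C = -120783138$ ($C = \left(-17482\right) 6909 = -120783138$)
$\frac{38377}{-36492} + \frac{F{\left(R \right)} - 19793}{C} = \frac{38377}{-36492} + \frac{103 - 19793}{-120783138} = 38377 \left(- \frac{1}{36492}\right) - - \frac{9845}{60391569} = - \frac{38377}{36492} + \frac{9845}{60391569} = - \frac{257476442197}{244867681772}$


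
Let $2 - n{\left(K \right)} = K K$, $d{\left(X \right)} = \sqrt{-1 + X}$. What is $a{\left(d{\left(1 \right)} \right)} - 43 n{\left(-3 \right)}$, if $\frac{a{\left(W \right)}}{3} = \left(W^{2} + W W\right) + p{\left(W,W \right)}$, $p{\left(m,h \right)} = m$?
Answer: $301$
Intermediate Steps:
$n{\left(K \right)} = 2 - K^{2}$ ($n{\left(K \right)} = 2 - K K = 2 - K^{2}$)
$a{\left(W \right)} = 3 W + 6 W^{2}$ ($a{\left(W \right)} = 3 \left(\left(W^{2} + W W\right) + W\right) = 3 \left(\left(W^{2} + W^{2}\right) + W\right) = 3 \left(2 W^{2} + W\right) = 3 \left(W + 2 W^{2}\right) = 3 W + 6 W^{2}$)
$a{\left(d{\left(1 \right)} \right)} - 43 n{\left(-3 \right)} = 3 \sqrt{-1 + 1} \left(1 + 2 \sqrt{-1 + 1}\right) - 43 \left(2 - \left(-3\right)^{2}\right) = 3 \sqrt{0} \left(1 + 2 \sqrt{0}\right) - 43 \left(2 - 9\right) = 3 \cdot 0 \left(1 + 2 \cdot 0\right) - 43 \left(2 - 9\right) = 3 \cdot 0 \left(1 + 0\right) - -301 = 3 \cdot 0 \cdot 1 + 301 = 0 + 301 = 301$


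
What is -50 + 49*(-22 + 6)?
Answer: -834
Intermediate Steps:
-50 + 49*(-22 + 6) = -50 + 49*(-16) = -50 - 784 = -834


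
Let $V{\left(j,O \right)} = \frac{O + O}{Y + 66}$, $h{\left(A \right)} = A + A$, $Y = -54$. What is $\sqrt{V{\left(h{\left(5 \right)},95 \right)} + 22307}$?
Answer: $\frac{\sqrt{803622}}{6} \approx 149.41$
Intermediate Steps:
$h{\left(A \right)} = 2 A$
$V{\left(j,O \right)} = \frac{O}{6}$ ($V{\left(j,O \right)} = \frac{O + O}{-54 + 66} = \frac{2 O}{12} = 2 O \frac{1}{12} = \frac{O}{6}$)
$\sqrt{V{\left(h{\left(5 \right)},95 \right)} + 22307} = \sqrt{\frac{1}{6} \cdot 95 + 22307} = \sqrt{\frac{95}{6} + 22307} = \sqrt{\frac{133937}{6}} = \frac{\sqrt{803622}}{6}$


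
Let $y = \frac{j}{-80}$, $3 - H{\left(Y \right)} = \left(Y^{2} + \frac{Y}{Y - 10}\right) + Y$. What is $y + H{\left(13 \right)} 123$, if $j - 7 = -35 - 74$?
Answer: $- \frac{901949}{40} \approx -22549.0$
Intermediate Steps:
$j = -102$ ($j = 7 - 109 = -102$)
$H{\left(Y \right)} = 3 - Y - Y^{2} - \frac{Y}{-10 + Y}$ ($H{\left(Y \right)} = 3 - \left(\left(Y^{2} + \frac{Y}{Y - 10}\right) + Y\right) = 3 - \left(\left(Y^{2} + \frac{Y}{-10 + Y}\right) + Y\right) = 3 - \left(Y + Y^{2} + \frac{Y}{-10 + Y}\right) = 3 - Y - Y^{2} - \frac{Y}{-10 + Y}$)
$y = \frac{51}{40}$ ($y = - \frac{102}{-80} = \left(-102\right) \left(- \frac{1}{80}\right) = \frac{51}{40} \approx 1.275$)
$y + H{\left(13 \right)} 123 = \frac{51}{40} + \frac{-30 - 13^{3} + 9 \cdot 13^{2} + 12 \cdot 13}{-10 + 13} \cdot 123 = \frac{51}{40} + \frac{-30 - 2197 + 9 \cdot 169 + 156}{3} \cdot 123 = \frac{51}{40} + \frac{-30 - 2197 + 1521 + 156}{3} \cdot 123 = \frac{51}{40} + \frac{1}{3} \left(-550\right) 123 = \frac{51}{40} - 22550 = - \frac{901949}{40}$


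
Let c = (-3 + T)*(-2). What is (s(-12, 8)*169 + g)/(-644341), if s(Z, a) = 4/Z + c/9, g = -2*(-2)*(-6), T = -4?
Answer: -1643/5799069 ≈ -0.00028332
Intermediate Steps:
g = -24 (g = 4*(-6) = -24)
c = 14 (c = (-3 - 4)*(-2) = -7*(-2) = 14)
s(Z, a) = 14/9 + 4/Z (s(Z, a) = 4/Z + 14/9 = 14/9 + 4/Z)
(s(-12, 8)*169 + g)/(-644341) = ((14/9 + 4/(-12))*169 - 24)/(-644341) = ((14/9 + 4*(-1/12))*169 - 24)*(-1/644341) = ((14/9 - 1/3)*169 - 24)*(-1/644341) = ((11/9)*169 - 24)*(-1/644341) = (1859/9 - 24)*(-1/644341) = (1643/9)*(-1/644341) = -1643/5799069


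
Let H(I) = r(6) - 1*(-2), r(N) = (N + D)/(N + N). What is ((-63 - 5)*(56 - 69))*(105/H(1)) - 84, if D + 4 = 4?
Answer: 37044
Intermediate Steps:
D = 0 (D = -4 + 4 = 0)
r(N) = ½ (r(N) = (N + 0)/(N + N) = N/((2*N)) = N*(1/(2*N)) = ½)
H(I) = 5/2 (H(I) = ½ - 1*(-2) = ½ + 2 = 5/2)
((-63 - 5)*(56 - 69))*(105/H(1)) - 84 = ((-63 - 5)*(56 - 69))*(105/(5/2)) - 84 = (-68*(-13))*(105*(⅖)) - 84 = 884*42 - 84 = 37128 - 84 = 37044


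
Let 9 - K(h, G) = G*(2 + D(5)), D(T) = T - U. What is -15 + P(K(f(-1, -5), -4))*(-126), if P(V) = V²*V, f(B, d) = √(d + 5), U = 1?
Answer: -4528077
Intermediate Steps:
D(T) = -1 + T (D(T) = T - 1*1 = T - 1 = -1 + T)
f(B, d) = √(5 + d)
K(h, G) = 9 - 6*G (K(h, G) = 9 - G*(2 + (-1 + 5)) = 9 - G*(2 + 4) = 9 - G*6 = 9 - 6*G)
P(V) = V³
-15 + P(K(f(-1, -5), -4))*(-126) = -15 + (9 - 6*(-4))³*(-126) = -15 + (9 + 24)³*(-126) = -15 + 33³*(-126) = -15 + 35937*(-126) = -15 - 4528062 = -4528077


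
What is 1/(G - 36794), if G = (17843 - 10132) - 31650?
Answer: -1/60733 ≈ -1.6466e-5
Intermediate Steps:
G = -23939 (G = 7711 - 31650 = -23939)
1/(G - 36794) = 1/(-23939 - 36794) = 1/(-60733) = -1/60733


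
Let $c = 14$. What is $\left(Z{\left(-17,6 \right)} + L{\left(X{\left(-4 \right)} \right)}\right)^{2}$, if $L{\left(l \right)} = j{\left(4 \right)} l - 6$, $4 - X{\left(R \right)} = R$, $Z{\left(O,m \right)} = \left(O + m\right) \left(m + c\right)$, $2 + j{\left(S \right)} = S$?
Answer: $44100$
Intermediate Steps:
$j{\left(S \right)} = -2 + S$
$Z{\left(O,m \right)} = \left(14 + m\right) \left(O + m\right)$ ($Z{\left(O,m \right)} = \left(O + m\right) \left(m + 14\right) = \left(O + m\right) \left(14 + m\right) = \left(14 + m\right) \left(O + m\right)$)
$X{\left(R \right)} = 4 - R$
$L{\left(l \right)} = -6 + 2 l$ ($L{\left(l \right)} = \left(-2 + 4\right) l - 6 = 2 l - 6 = -6 + 2 l$)
$\left(Z{\left(-17,6 \right)} + L{\left(X{\left(-4 \right)} \right)}\right)^{2} = \left(\left(6^{2} + 14 \left(-17\right) + 14 \cdot 6 - 102\right) - \left(6 - 2 \left(4 - -4\right)\right)\right)^{2} = \left(\left(36 - 238 + 84 - 102\right) - \left(6 - 2 \left(4 + 4\right)\right)\right)^{2} = \left(-220 + \left(-6 + 2 \cdot 8\right)\right)^{2} = \left(-220 + \left(-6 + 16\right)\right)^{2} = \left(-220 + 10\right)^{2} = \left(-210\right)^{2} = 44100$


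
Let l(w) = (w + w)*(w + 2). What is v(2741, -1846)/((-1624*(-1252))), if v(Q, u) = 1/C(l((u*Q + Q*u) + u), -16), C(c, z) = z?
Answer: -1/32531968 ≈ -3.0739e-8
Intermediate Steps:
l(w) = 2*w*(2 + w) (l(w) = (2*w)*(2 + w) = 2*w*(2 + w))
v(Q, u) = -1/16 (v(Q, u) = 1/(-16) = -1/16)
v(2741, -1846)/((-1624*(-1252))) = -1/(16*((-1624*(-1252)))) = -1/16/2033248 = -1/16*1/2033248 = -1/32531968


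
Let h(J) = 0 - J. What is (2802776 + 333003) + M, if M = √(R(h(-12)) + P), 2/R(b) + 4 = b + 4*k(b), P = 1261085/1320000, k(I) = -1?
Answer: 3135779 + √63395805/6600 ≈ 3.1358e+6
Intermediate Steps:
h(J) = -J
P = 252217/264000 (P = 1261085*(1/1320000) = 252217/264000 ≈ 0.95537)
R(b) = 2/(-8 + b) (R(b) = 2/(-4 + (b + 4*(-1))) = 2/(-4 + (b - 4)) = 2/(-4 + (-4 + b)) = 2/(-8 + b))
M = √63395805/6600 (M = √(2/(-8 - 1*(-12)) + 252217/264000) = √(2/(-8 + 12) + 252217/264000) = √(2/4 + 252217/264000) = √(2*(¼) + 252217/264000) = √(½ + 252217/264000) = √(384217/264000) = √63395805/6600 ≈ 1.2064)
(2802776 + 333003) + M = (2802776 + 333003) + √63395805/6600 = 3135779 + √63395805/6600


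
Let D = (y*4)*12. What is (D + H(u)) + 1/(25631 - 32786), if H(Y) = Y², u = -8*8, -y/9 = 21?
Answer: -35603281/7155 ≈ -4976.0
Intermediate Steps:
y = -189 (y = -9*21 = -189)
D = -9072 (D = -189*4*12 = -756*12 = -9072)
u = -64
(D + H(u)) + 1/(25631 - 32786) = (-9072 + (-64)²) + 1/(25631 - 32786) = (-9072 + 4096) + 1/(-7155) = -4976 - 1/7155 = -35603281/7155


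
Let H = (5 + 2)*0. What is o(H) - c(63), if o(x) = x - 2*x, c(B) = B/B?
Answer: -1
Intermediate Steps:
H = 0 (H = 7*0 = 0)
c(B) = 1
o(x) = -x
o(H) - c(63) = -1*0 - 1*1 = 0 - 1 = -1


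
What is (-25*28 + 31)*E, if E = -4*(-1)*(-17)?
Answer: 45492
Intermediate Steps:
E = -68 (E = 4*(-17) = -68)
(-25*28 + 31)*E = (-25*28 + 31)*(-68) = (-700 + 31)*(-68) = -669*(-68) = 45492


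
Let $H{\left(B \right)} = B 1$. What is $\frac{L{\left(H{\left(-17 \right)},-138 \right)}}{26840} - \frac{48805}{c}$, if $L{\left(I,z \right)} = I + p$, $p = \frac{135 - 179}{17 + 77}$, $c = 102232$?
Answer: $- \frac{963288498}{2015056615} \approx -0.47805$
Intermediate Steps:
$H{\left(B \right)} = B$
$p = - \frac{22}{47}$ ($p = - \frac{44}{94} = \left(-44\right) \frac{1}{94} = - \frac{22}{47} \approx -0.46809$)
$L{\left(I,z \right)} = - \frac{22}{47} + I$ ($L{\left(I,z \right)} = I - \frac{22}{47} = - \frac{22}{47} + I$)
$\frac{L{\left(H{\left(-17 \right)},-138 \right)}}{26840} - \frac{48805}{c} = \frac{- \frac{22}{47} - 17}{26840} - \frac{48805}{102232} = \left(- \frac{821}{47}\right) \frac{1}{26840} - \frac{48805}{102232} = - \frac{821}{1261480} - \frac{48805}{102232} = - \frac{963288498}{2015056615}$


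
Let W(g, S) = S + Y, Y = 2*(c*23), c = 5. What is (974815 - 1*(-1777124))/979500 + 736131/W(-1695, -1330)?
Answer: -54394938/81625 ≈ -666.40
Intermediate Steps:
Y = 230 (Y = 2*(5*23) = 2*115 = 230)
W(g, S) = 230 + S (W(g, S) = S + 230 = 230 + S)
(974815 - 1*(-1777124))/979500 + 736131/W(-1695, -1330) = (974815 - 1*(-1777124))/979500 + 736131/(230 - 1330) = (974815 + 1777124)*(1/979500) + 736131/(-1100) = 2751939*(1/979500) + 736131*(-1/1100) = 917313/326500 - 66921/100 = -54394938/81625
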